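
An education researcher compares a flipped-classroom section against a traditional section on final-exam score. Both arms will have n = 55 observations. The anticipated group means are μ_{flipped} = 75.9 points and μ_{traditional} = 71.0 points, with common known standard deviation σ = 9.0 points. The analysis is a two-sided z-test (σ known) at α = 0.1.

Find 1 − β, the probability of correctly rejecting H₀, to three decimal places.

Power ≈ 0.887

Standardized effect: d = |μ_{flipped} − μ_{traditional}| / σ = |75.9 − 71.0| / 9.0 = 0.5444
Noncentrality parameter: δ = d·√(n/2) = 0.5444 × √(55/2) = 2.8551
Critical value for a two-sided test at α = 0.1: z_{α/2} = 1.645.
Power = Φ(δ − 1.645) + Φ(−δ − 1.645) = Φ(1.210) + Φ(-4.500) = 0.8869 + 0.0000 = 0.8869.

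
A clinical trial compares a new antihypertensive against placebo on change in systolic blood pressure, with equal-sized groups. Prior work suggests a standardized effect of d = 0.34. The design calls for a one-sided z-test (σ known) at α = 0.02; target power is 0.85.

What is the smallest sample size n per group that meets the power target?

n = 166 per group

For power 0.85 need Φ(δ − z_{0.02}) = 0.85, so δ = z_{0.02} + z_{0.15} = 2.054 + 1.036 = 3.090.
δ = d·√(n/2) ⇒ n = 2(δ/d)² = 2 × (3.090 / 0.34)² = 165.21.
Round up to the next whole unit.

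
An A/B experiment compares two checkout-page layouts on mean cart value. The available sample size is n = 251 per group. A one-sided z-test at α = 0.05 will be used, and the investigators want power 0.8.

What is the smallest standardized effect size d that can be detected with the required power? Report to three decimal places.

d ≈ 0.222

Required noncentrality: δ = z_{0.05} + z_{0.20} = 1.645 + 0.842 = 2.486.
δ = d·√(n/2) ⇒ d = δ/√(n/2) = 2.486/√(251/2) = 0.2220.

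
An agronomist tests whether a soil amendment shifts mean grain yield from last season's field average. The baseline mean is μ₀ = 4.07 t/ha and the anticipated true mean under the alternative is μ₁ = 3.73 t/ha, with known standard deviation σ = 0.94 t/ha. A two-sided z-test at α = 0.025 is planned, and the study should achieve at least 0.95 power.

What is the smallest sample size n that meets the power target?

Standardized effect: d = |μ₁ − μ₀| / σ = |3.73 − 4.07| / 0.94 = 0.3617
Set Φ(δ − 2.241) = 0.95; then δ − 2.241 = Φ⁻¹(0.95) = 1.645, giving δ = 3.886.
(The Φ(−δ − z_{α/2}) term is vanishingly small for δ > 0 and is dropped in the standard sample-size formula.)
δ = d·√n ⇒ n = (δ/d)² = (3.886 / 0.3617)² = 115.44.
Rounding up, n = 116.

n = 116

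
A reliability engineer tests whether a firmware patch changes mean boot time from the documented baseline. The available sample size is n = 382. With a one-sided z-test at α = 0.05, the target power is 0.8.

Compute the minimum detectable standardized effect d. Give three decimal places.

Required noncentrality: δ = z_{0.05} + z_{0.20} = 1.645 + 0.842 = 2.486.
δ = d·√n ⇒ d = δ/√n = 2.486/√382 = 0.1272.

d ≈ 0.127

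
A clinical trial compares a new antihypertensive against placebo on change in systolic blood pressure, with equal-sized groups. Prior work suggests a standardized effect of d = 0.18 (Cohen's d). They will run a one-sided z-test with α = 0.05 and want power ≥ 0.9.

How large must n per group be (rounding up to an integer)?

n = 529 per group

For power 0.9 need Φ(δ − z_{0.05}) = 0.9, so δ = z_{0.05} + z_{0.10} = 1.645 + 1.282 = 2.926.
δ = d·√(n/2) ⇒ n = 2(δ/d)² = 2 × (2.926 / 0.18)² = 528.63.
Round up to the next whole unit.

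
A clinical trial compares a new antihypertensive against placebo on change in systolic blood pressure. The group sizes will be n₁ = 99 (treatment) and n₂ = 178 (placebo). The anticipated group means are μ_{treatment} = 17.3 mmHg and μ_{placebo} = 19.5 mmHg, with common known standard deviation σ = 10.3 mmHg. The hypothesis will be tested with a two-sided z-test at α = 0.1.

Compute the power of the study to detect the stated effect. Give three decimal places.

Power ≈ 0.524

Standardized effect: d = |μ_{treatment} − μ_{placebo}| / σ = |17.3 − 19.5| / 10.3 = 0.2136
Noncentrality parameter: δ = d / √(1/n₁ + 1/n₂) = 0.2136 / √(1/99 + 1/178) = 1.7036
Critical value for a two-sided test at α = 0.1: z_{α/2} = 1.645.
Power = Φ(δ − 1.645) + Φ(−δ − 1.645) = Φ(0.059) + Φ(-3.348) = 0.5234 + 0.0004 = 0.5238.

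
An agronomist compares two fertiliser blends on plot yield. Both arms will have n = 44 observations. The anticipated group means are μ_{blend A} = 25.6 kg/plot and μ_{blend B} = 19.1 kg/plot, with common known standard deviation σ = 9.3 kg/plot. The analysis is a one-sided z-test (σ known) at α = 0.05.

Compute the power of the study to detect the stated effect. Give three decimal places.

Standardized effect: d = |μ_{blend A} − μ_{blend B}| / σ = |25.6 − 19.1| / 9.3 = 0.6989
Noncentrality parameter: δ = d·√(n/2) = 0.6989 × √(44/2) = 3.2782
Critical value for a one-sided test at α = 0.05: z_α = 1.645.
Power = Φ(δ − 1.645) = Φ(1.633) = 0.9488.

Power ≈ 0.949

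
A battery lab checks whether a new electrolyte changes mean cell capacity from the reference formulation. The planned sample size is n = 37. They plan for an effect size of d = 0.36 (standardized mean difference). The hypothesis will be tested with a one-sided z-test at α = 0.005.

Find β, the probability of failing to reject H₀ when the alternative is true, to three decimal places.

β ≈ 0.650

Noncentrality parameter: δ = d·√n = 0.36 × √37 = 2.1898
One-sided α = 0.005 → critical value z_{0.005} = 2.576.
Power = P(Z > 2.576 − δ) = Φ(-0.386) = 0.3497.
Type II error: β = 1 − power = 1 − 0.3497 = 0.6503.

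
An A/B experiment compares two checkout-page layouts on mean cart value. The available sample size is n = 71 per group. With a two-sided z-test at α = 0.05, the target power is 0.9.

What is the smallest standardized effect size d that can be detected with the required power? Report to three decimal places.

d ≈ 0.544

Need Φ(δ − 1.960) = 0.9, so δ = 1.960 + 1.282 = 3.242.
(Lower-tail contribution to power is negligible for δ > 0.)
δ = d·√(n/2) ⇒ d = δ/√(n/2) = 3.242/√(71/2) = 0.5440.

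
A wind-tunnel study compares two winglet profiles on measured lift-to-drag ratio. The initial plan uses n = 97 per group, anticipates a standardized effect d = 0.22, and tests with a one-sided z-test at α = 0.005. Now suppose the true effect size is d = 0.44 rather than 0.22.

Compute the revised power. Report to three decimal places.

With d = 0.44: δ = d·√(n/2) = 0.44 × √(97/2) = 3.0642. Critical value z_{0.005} = 2.576.
Revised power = P(Z > 2.576 − δ) = Φ(0.488) = 0.6874.

Power ≈ 0.687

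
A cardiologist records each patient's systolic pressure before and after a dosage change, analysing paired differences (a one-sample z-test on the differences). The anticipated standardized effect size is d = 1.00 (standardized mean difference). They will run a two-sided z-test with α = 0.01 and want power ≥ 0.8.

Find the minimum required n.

Set Φ(δ − 2.576) = 0.8; then δ − 2.576 = Φ⁻¹(0.8) = 0.842, giving δ = 3.417.
(The Φ(−δ − z_{α/2}) term is vanishingly small for δ > 0 and is dropped in the standard sample-size formula.)
δ = d·√n ⇒ n = (δ/d)² = (3.417 / 1.00)² = 11.68.
Rounding up, n = 12.

n = 12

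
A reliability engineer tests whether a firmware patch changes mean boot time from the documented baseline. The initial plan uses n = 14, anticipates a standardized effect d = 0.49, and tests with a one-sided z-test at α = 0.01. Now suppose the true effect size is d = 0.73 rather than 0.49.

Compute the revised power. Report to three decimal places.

With d = 0.73: δ = d·√n = 0.73 × √14 = 2.7314. Critical value z_{0.01} = 2.326.
Revised power = P(Z > 2.326 − δ) = Φ(0.405) = 0.6573.

Power ≈ 0.657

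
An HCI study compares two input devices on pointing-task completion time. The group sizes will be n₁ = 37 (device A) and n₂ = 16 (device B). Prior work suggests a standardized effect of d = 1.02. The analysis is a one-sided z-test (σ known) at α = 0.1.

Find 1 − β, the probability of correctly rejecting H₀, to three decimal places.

Power ≈ 0.983

Noncentrality parameter: λ = d / √(1/n₁ + 1/n₂) = 1.02 / √(1/37 + 1/16) = 3.4090
Critical value for a one-sided test at α = 0.1: z_α = 1.282.
Power = P(Z > 1.282 − λ) = Φ(2.127) = 0.9833.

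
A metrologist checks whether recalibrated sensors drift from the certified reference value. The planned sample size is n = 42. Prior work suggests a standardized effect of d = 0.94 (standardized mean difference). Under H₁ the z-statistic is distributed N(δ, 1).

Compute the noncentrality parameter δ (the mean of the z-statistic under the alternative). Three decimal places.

δ = d·√n = 0.94 × √42 = 6.0919

δ ≈ 6.092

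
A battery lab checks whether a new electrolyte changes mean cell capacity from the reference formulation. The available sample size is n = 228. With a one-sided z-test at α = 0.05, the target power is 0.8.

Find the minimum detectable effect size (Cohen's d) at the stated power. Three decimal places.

Required noncentrality: δ = z_{0.05} + z_{0.20} = 1.645 + 0.842 = 2.486.
δ = d·√n ⇒ d = δ/√n = 2.486/√228 = 0.1647.

d ≈ 0.165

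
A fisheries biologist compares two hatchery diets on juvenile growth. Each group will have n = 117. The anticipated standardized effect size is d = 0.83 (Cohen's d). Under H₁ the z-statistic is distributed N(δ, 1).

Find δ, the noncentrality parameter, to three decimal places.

δ ≈ 6.348

δ = d·√(n/2) = 0.83 × √(117/2) = 6.3483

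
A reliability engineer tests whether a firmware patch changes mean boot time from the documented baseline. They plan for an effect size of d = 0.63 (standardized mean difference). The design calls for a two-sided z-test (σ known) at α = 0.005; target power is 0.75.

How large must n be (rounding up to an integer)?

n = 31

Set Φ(δ − 2.807) = 0.75; then δ − 2.807 = Φ⁻¹(0.75) = 0.674, giving δ = 3.482.
(The Φ(−δ − z_{α/2}) term is vanishingly small for δ > 0 and is dropped in the standard sample-size formula.)
δ = d·√n ⇒ n = (δ/d)² = (3.482 / 0.63)² = 30.54.
Round up to the next whole unit.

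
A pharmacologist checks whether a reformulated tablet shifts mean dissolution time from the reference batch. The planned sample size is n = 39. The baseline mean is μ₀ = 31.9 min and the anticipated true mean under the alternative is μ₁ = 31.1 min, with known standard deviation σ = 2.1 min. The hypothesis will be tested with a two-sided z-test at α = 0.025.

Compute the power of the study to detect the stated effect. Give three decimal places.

Power ≈ 0.555

Standardized effect: d = |μ₁ − μ₀| / σ = |31.1 − 31.9| / 2.1 = 0.3810
Noncentrality parameter: δ = d·√n = 0.3810 × √39 = 2.3790
Critical value for a two-sided test at α = 0.025: z_{α/2} = 2.241.
Power = Φ(δ − 2.241) + Φ(−δ − 2.241) = Φ(0.138) + Φ(-4.620) = 0.5547 + 0.0000 = 0.5547.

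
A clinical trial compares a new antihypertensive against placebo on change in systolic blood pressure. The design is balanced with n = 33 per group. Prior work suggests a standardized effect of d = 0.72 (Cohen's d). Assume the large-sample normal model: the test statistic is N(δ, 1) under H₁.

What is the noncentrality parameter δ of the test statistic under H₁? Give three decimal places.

δ = d·√(n/2) = 0.72 × √(33/2) = 2.9247

δ ≈ 2.925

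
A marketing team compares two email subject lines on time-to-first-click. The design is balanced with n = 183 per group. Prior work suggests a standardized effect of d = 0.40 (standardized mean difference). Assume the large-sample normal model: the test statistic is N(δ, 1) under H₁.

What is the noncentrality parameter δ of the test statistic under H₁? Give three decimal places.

δ = d·√(n/2) = 0.40 × √(183/2) = 3.8262

δ ≈ 3.826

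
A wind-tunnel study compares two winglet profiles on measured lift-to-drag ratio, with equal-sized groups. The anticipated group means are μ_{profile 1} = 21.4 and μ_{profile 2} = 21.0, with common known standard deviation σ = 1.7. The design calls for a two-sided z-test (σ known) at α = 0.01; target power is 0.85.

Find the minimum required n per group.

Standardized effect: d = |μ_{profile 1} − μ_{profile 2}| / σ = |21.4 − 21.0| / 1.7 = 0.2353
Set Φ(δ − 2.576) = 0.85; then δ − 2.576 = Φ⁻¹(0.85) = 1.036, giving δ = 3.612.
(The Φ(−δ − z_{α/2}) term is vanishingly small for δ > 0 and is dropped in the standard sample-size formula.)
δ = d·√(n/2) ⇒ n = 2(δ/d)² = 2 × (3.612 / 0.2353)² = 471.37.
Rounding up, n = 472 per group.

n = 472 per group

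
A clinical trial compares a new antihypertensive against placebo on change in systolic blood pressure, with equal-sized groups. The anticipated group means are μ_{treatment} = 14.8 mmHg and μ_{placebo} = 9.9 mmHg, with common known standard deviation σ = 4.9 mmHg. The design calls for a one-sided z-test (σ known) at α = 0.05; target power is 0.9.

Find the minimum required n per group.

Standardized effect: d = |μ_{treatment} − μ_{placebo}| / σ = |14.8 − 9.9| / 4.9 = 1.0000
For power 0.9 need Φ(δ − z_{0.05}) = 0.9, so δ = z_{0.05} + z_{0.10} = 1.645 + 1.282 = 2.926.
δ = d·√(n/2) ⇒ n = 2(δ/d)² = 2 × (2.926 / 1.0000)² = 17.13.
Round up to the next whole unit.

n = 18 per group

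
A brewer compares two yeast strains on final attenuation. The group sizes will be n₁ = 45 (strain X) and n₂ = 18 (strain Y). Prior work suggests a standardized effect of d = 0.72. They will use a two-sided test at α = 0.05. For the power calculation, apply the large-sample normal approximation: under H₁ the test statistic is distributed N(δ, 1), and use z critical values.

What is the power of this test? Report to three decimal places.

Power ≈ 0.733

Noncentrality parameter: δ = d / √(1/n₁ + 1/n₂) = 0.72 / √(1/45 + 1/18) = 2.5817
Two-sided α = 0.05 → critical value z_{0.025} = 1.960.
Power = Φ(δ − 1.960) + Φ(−δ − 1.960) = Φ(0.622) + Φ(-4.542) = 0.7329 + 0.0000 = 0.7329.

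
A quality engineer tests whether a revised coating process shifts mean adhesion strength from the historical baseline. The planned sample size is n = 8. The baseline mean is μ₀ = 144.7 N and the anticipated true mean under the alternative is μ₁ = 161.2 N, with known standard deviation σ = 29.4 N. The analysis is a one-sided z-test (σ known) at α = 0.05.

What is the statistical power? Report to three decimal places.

Standardized effect: d = |μ₁ − μ₀| / σ = |161.2 − 144.7| / 29.4 = 0.5612
Noncentrality parameter: δ = d·√n = 0.5612 × √8 = 1.5874
One-sided α = 0.05 → critical value z_{0.05} = 1.645.
Power = P(Z > 1.645 − δ) = Φ(-0.057) = 0.4771.

Power ≈ 0.477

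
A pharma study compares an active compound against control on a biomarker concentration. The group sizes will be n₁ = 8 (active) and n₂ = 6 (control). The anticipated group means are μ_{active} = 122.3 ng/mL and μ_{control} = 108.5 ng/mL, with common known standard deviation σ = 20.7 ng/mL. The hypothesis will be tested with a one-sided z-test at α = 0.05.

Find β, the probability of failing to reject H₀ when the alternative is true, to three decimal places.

β ≈ 0.659

Standardized effect: d = |μ_{active} − μ_{control}| / σ = |122.3 − 108.5| / 20.7 = 0.6667
Noncentrality parameter: δ = d / √(1/n₁ + 1/n₂) = 0.6667 / √(1/8 + 1/6) = 1.2344
Critical value for a one-sided test at α = 0.05: z_α = 1.645.
Power = P(Z > 1.645 − δ) = Φ(-0.410) = 0.3407.
Type II error: β = 1 − power = 1 − 0.3407 = 0.6593.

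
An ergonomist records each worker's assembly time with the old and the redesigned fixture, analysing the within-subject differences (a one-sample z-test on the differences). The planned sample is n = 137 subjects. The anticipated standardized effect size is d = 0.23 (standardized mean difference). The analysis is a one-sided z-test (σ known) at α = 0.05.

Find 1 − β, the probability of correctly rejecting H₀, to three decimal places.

Power ≈ 0.853

Noncentrality parameter: λ = d·√n = 0.23 × √137 = 2.6921
Critical value for a one-sided test at α = 0.05: z_α = 1.645.
Power = P(Z > 1.645 − λ) = Φ(1.047) = 0.8525.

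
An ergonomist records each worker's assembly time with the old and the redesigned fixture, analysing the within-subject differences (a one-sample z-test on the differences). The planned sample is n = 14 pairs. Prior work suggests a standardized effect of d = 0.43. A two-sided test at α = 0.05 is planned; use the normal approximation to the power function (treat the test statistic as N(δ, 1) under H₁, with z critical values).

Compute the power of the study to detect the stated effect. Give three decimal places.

Power ≈ 0.363

Noncentrality parameter: δ = d·√n = 0.43 × √14 = 1.6089
Two-sided α = 0.05 → critical value z_{0.025} = 1.960.
Power = Φ(δ − 1.960) + Φ(−δ − 1.960) = Φ(-0.351) + Φ(-3.569) = 0.3628 + 0.0002 = 0.3630.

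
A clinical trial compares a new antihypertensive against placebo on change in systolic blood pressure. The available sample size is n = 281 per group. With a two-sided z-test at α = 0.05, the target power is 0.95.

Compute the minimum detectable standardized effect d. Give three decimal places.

d ≈ 0.304

Required noncentrality: δ = z_{0.025} + z_{0.05} = 1.960 + 1.645 = 3.605.
(The second rejection-region term Φ(−δ − z_{α/2}) is negligible and dropped.)
δ = d·√(n/2) ⇒ d = δ/√(n/2) = 3.605/√(281/2) = 0.3041.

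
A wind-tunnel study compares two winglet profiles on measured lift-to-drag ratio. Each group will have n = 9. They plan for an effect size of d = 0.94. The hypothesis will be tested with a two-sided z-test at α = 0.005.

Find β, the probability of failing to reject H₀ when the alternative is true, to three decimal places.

Noncentrality parameter: δ = d·√(n/2) = 0.94 × √(9/2) = 1.9940
Two-sided α = 0.005 → critical value z_{0.0025} = 2.807.
Power = Φ(δ − 2.807) + Φ(−δ − 2.807) = Φ(-0.813) + Φ(-4.801) = 0.2081 + 0.0000 = 0.2081.
Type II error: β = 1 − power = 1 − 0.2081 = 0.7919.

β ≈ 0.792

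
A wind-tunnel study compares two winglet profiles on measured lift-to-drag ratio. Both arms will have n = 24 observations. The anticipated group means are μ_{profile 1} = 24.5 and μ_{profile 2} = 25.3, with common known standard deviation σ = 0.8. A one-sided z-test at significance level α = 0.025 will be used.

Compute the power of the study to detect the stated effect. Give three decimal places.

Standardized effect: d = |μ_{profile 1} − μ_{profile 2}| / σ = |24.5 − 25.3| / 0.8 = 1.0000
Noncentrality parameter: δ = d·√(n/2) = 1.0000 × √(24/2) = 3.4641
Critical value for a one-sided test at α = 0.025: z_α = 1.960.
Power = P(Z > 1.960 − δ) = Φ(1.504) = 0.9337.

Power ≈ 0.934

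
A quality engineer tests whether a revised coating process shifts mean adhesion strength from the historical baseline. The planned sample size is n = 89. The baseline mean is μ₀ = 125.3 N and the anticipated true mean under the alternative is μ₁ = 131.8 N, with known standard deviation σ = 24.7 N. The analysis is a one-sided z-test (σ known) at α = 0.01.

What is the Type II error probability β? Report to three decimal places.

Standardized effect: d = |μ₁ − μ₀| / σ = |131.8 − 125.3| / 24.7 = 0.2632
Noncentrality parameter: δ = d·√n = 0.2632 × √89 = 2.4826
One-sided α = 0.01 → critical value z_{0.01} = 2.326.
Power = P(Z > 2.326 − δ) = Φ(0.156) = 0.5621.
Type II error: β = 1 − power = 1 − 0.5621 = 0.4379.

β ≈ 0.438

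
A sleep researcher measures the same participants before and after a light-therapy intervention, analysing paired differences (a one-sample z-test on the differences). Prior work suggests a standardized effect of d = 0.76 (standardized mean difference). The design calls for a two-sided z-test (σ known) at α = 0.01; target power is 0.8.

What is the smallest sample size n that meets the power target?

n = 21

Set Φ(δ − 2.576) = 0.8; then δ − 2.576 = Φ⁻¹(0.8) = 0.842, giving δ = 3.417.
(Ignoring the negligible lower-tail rejection probability gives the usual closed-form inversion.)
δ = d·√n ⇒ n = (δ/d)² = (3.417 / 0.76)² = 20.22.
Round up to the next whole unit.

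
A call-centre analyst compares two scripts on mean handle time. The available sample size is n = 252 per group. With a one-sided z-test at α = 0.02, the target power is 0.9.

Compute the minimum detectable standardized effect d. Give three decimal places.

Required noncentrality: δ = z_{0.02} + z_{0.10} = 2.054 + 1.282 = 3.335.
δ = d·√(n/2) ⇒ d = δ/√(n/2) = 3.335/√(252/2) = 0.2971.

d ≈ 0.297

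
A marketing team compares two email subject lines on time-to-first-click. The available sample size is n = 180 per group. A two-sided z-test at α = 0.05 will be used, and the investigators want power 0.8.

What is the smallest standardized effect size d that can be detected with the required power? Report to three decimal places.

d ≈ 0.295

Required noncentrality: δ = z_{0.025} + z_{0.20} = 1.960 + 0.842 = 2.802.
(The second rejection-region term Φ(−δ − z_{α/2}) is negligible and dropped.)
δ = d·√(n/2) ⇒ d = δ/√(n/2) = 2.802/√(180/2) = 0.2953.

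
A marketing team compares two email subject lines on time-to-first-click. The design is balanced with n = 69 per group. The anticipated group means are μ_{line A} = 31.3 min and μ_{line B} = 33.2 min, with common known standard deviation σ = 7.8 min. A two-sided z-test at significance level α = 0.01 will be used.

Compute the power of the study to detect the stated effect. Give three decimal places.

Power ≈ 0.126

Standardized effect: d = |μ_{line A} − μ_{line B}| / σ = |31.3 − 33.2| / 7.8 = 0.2436
Noncentrality parameter: δ = d·√(n/2) = 0.2436 × √(69/2) = 1.4308
Critical value for a two-sided test at α = 0.01: z_{α/2} = 2.576.
Power = Φ(δ − 2.576) + Φ(−δ − 2.576) = Φ(-1.145) + Φ(-4.007) = 0.1261 + 0.0000 = 0.1261.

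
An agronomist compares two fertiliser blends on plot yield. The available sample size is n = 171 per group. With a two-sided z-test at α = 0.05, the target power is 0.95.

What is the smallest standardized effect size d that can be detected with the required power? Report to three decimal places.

d ≈ 0.390

Required noncentrality: δ = z_{0.025} + z_{0.05} = 1.960 + 1.645 = 3.605.
(The second rejection-region term Φ(−δ − z_{α/2}) is negligible and dropped.)
δ = d·√(n/2) ⇒ d = δ/√(n/2) = 3.605/√(171/2) = 0.3899.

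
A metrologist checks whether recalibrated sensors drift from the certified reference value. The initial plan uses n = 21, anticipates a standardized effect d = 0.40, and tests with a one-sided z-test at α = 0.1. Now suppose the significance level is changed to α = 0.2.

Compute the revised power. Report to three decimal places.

Power ≈ 0.839

δ = d·√n = 0.40 × √21 = 1.8330 (unchanged). New critical value: z_{0.2} = 0.842.
Revised power = Φ(δ − 0.842) = Φ(0.991) = 0.8393.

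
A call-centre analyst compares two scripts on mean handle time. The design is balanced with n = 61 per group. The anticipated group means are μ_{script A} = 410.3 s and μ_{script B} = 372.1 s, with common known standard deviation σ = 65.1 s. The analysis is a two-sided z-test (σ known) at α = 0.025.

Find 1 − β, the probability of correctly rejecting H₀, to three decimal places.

Standardized effect: d = |μ_{script A} − μ_{script B}| / σ = |410.3 − 372.1| / 65.1 = 0.5868
Noncentrality parameter: δ = d·√(n/2) = 0.5868 × √(61/2) = 3.2407
Critical value for a two-sided test at α = 0.025: z_{α/2} = 2.241.
Power = Φ(δ − 2.241) + Φ(−δ − 2.241) = Φ(0.999) + Φ(-5.482) = 0.8412 + 0.0000 = 0.8412.

Power ≈ 0.841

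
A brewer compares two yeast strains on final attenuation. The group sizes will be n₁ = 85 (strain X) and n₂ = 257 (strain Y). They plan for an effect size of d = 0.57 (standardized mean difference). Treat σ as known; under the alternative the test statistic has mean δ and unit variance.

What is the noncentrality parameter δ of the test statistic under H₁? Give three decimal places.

δ ≈ 4.556

δ = d / √(1/n₁ + 1/n₂) = 0.57 / √(1/85 + 1/257) = 4.5555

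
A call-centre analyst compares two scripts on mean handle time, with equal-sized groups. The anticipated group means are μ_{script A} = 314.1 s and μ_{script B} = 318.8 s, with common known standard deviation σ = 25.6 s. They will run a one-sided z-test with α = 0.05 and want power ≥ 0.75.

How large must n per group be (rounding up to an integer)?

Standardized effect: d = |μ_{script A} − μ_{script B}| / σ = |314.1 − 318.8| / 25.6 = 0.1836
For power 0.75 need Φ(δ − z_{0.05}) = 0.75, so δ = z_{0.05} + z_{0.25} = 1.645 + 0.674 = 2.319.
δ = d·√(n/2) ⇒ n = 2(δ/d)² = 2 × (2.319 / 0.1836)² = 319.19.
Rounding up, n = 320 per group.

n = 320 per group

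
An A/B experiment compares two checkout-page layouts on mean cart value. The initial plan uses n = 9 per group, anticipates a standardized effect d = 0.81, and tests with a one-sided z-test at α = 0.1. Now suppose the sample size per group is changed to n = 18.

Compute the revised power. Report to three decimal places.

With n = 18 per group: δ = d·√(n/2) = 0.81 × √(18/2) = 2.4300. Critical value z_{0.1} = 1.282.
Revised power = Φ(δ − 1.282) = Φ(1.148) = 0.8746.

Power ≈ 0.875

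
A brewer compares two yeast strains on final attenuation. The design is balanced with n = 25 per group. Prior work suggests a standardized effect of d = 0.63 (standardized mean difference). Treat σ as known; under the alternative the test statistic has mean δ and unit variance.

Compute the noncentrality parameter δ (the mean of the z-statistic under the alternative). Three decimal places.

δ ≈ 2.227

δ = d·√(n/2) = 0.63 × √(25/2) = 2.2274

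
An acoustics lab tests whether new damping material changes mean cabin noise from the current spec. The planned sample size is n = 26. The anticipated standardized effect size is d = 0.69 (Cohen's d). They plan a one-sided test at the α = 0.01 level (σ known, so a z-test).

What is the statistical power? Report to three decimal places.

Power ≈ 0.883

Noncentrality parameter: δ = d·√n = 0.69 × √26 = 3.5183
Critical value for a one-sided test at α = 0.01: z_α = 2.326.
Power = P(Z > 2.326 − δ) = Φ(1.192) = 0.8834.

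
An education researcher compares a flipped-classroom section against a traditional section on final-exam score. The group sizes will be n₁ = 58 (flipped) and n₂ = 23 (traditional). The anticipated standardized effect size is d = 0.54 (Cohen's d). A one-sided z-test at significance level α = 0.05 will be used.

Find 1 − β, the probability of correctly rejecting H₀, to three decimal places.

Noncentrality parameter: δ = d / √(1/n₁ + 1/n₂) = 0.54 / √(1/58 + 1/23) = 2.1914
Critical value for a one-sided test at α = 0.05: z_α = 1.645.
Power = P(Z > 1.645 − δ) = Φ(0.547) = 0.7077.

Power ≈ 0.708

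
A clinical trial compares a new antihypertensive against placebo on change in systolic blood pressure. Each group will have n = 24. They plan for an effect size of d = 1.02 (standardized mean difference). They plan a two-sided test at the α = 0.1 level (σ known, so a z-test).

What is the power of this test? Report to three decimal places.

Noncentrality parameter: δ = d·√(n/2) = 1.02 × √(24/2) = 3.5334
Two-sided α = 0.1 → critical value z_{0.05} = 1.645.
Power = Φ(δ − 1.645) + Φ(−δ − 1.645) = Φ(1.889) + Φ(-5.178) = 0.9705 + 0.0000 = 0.9705.

Power ≈ 0.971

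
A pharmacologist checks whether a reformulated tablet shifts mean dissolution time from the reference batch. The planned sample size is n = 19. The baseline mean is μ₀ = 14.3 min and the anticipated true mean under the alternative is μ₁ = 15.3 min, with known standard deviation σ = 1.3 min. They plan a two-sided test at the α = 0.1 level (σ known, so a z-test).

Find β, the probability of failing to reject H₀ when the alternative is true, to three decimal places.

β ≈ 0.044

Standardized effect: d = |μ₁ − μ₀| / σ = |15.3 − 14.3| / 1.3 = 0.7692
Noncentrality parameter: δ = d·√n = 0.7692 × √19 = 3.3530
Critical value for a two-sided test at α = 0.1: z_{α/2} = 1.645.
Power = Φ(δ − 1.645) + Φ(−δ − 1.645) = Φ(1.708) + Φ(-4.998) = 0.9562 + 0.0000 = 0.9562.
Type II error: β = 1 − power = 1 − 0.9562 = 0.0438.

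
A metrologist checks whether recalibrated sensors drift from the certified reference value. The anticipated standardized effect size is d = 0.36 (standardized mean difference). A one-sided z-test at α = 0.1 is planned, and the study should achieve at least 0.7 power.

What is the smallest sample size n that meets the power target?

Set Φ(δ − 1.282) = 0.7; then δ − 1.282 = Φ⁻¹(0.7) = 0.524, giving δ = 1.806.
δ = d·√n ⇒ n = (δ/d)² = (1.806 / 0.36)² = 25.17.
Round up to the next whole unit.

n = 26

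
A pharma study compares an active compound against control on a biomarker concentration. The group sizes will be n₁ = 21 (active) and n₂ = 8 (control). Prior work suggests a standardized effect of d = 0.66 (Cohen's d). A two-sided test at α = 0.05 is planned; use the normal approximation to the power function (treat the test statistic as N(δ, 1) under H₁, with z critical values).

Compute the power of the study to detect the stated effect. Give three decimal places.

Power ≈ 0.355

Noncentrality parameter: δ = d / √(1/n₁ + 1/n₂) = 0.66 / √(1/21 + 1/8) = 1.5885
Critical value for a two-sided test at α = 0.05: z_{α/2} = 1.960.
Power = Φ(δ − 1.960) + Φ(−δ − 1.960) = Φ(-0.371) + Φ(-3.549) = 0.3552 + 0.0002 = 0.3554.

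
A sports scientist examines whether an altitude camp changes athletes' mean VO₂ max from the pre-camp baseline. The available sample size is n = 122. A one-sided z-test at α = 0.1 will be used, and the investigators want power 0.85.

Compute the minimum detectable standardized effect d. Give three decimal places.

Need Φ(δ − 1.282) = 0.85, so δ = 1.282 + 1.036 = 2.318.
δ = d·√n ⇒ d = δ/√n = 2.318/√122 = 0.2099.

d ≈ 0.210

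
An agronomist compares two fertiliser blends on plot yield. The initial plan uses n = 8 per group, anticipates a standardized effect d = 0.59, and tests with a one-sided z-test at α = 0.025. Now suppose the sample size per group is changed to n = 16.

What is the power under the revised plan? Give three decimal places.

With n = 16 per group: δ = d·√(n/2) = 0.59 × √(16/2) = 1.6688. Critical value z_{0.025} = 1.960.
Revised power = P(Z > 1.960 − δ) = Φ(-0.291) = 0.3855.

Power ≈ 0.385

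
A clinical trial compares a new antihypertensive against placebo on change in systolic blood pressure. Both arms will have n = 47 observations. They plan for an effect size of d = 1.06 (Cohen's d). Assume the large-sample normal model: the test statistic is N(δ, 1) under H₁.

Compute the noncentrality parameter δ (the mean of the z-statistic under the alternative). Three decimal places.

δ ≈ 5.139

The noncentrality parameter scales effect size by the design's sample-size factor: δ = d·√(n/2) = 1.06 × √(47/2) = 5.1385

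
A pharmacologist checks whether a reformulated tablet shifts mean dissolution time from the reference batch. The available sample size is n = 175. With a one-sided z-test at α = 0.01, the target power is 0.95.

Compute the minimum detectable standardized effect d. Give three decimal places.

d ≈ 0.300

Need Φ(δ − 2.326) = 0.95, so δ = 2.326 + 1.645 = 3.971.
δ = d·√n ⇒ d = δ/√n = 3.971/√175 = 0.3002.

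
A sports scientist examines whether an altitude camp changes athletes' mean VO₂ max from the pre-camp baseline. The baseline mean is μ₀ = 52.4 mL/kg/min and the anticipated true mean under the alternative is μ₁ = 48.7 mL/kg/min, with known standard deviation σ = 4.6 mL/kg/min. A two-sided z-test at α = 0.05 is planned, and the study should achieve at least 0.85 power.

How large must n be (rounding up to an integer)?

Standardized effect: d = |μ₁ − μ₀| / σ = |48.7 − 52.4| / 4.6 = 0.8043
Set Φ(δ − 1.960) = 0.85; then δ − 1.960 = Φ⁻¹(0.85) = 1.036, giving δ = 2.996.
(For δ > 0 the lower-tail rejection region contributes negligibly to power, so the one-term inversion is standard.)
δ = d·√n ⇒ n = (δ/d)² = (2.996 / 0.8043)² = 13.88.
Round up to the next whole unit.

n = 14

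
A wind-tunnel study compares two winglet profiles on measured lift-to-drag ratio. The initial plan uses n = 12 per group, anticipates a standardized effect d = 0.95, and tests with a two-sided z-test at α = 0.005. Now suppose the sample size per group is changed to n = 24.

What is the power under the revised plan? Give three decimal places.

With n = 24 per group: δ = d·√(n/2) = 0.95 × √(24/2) = 3.2909. Critical value z_{0.0025} = 2.807.
Revised power = Φ(δ − 2.807) + Φ(−δ − 2.807) = Φ(0.484) + Φ(-6.098) = 0.6858 + 0.0000 = 0.6858.

Power ≈ 0.686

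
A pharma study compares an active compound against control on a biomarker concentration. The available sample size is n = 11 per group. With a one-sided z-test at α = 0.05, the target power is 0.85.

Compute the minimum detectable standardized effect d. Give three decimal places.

d ≈ 1.143

Required noncentrality: δ = z_{0.05} + z_{0.15} = 1.645 + 1.036 = 2.681.
δ = d·√(n/2) ⇒ d = δ/√(n/2) = 2.681/√(11/2) = 1.1433.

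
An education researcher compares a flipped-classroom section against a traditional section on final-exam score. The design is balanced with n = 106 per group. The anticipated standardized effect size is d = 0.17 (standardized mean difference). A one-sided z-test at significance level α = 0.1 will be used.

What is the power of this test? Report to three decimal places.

Power ≈ 0.482

Noncentrality parameter: δ = d·√(n/2) = 0.17 × √(106/2) = 1.2376
One-sided α = 0.1 → critical value z_{0.1} = 1.282.
Power = P(Z > 1.282 − δ) = Φ(-0.044) = 0.4825.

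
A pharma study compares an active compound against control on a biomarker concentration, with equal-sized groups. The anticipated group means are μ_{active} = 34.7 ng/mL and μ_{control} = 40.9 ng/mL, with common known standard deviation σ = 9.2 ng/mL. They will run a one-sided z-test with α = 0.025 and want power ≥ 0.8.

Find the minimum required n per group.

Standardized effect: d = |μ_{active} − μ_{control}| / σ = |34.7 − 40.9| / 9.2 = 0.6739
For power 0.8 need Φ(δ − z_{0.025}) = 0.8, so δ = z_{0.025} + z_{0.20} = 1.960 + 0.842 = 2.802.
δ = d·√(n/2) ⇒ n = 2(δ/d)² = 2 × (2.802 / 0.6739)² = 34.56.
Rounding up, n = 35 per group.

n = 35 per group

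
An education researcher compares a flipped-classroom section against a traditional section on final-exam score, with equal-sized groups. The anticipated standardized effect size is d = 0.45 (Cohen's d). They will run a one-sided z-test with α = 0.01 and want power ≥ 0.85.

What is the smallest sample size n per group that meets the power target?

Set Φ(δ − 2.326) = 0.85; then δ − 2.326 = Φ⁻¹(0.85) = 1.036, giving δ = 3.363.
δ = d·√(n/2) ⇒ n = 2(δ/d)² = 2 × (3.363 / 0.45)² = 111.69.
Rounding up, n = 112 per group.

n = 112 per group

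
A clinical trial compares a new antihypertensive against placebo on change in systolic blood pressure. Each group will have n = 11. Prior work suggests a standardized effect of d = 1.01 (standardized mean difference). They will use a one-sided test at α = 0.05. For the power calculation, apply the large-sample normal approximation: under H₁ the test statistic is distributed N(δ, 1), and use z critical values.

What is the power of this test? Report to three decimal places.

Noncentrality parameter: δ = d·√(n/2) = 1.01 × √(11/2) = 2.3687
One-sided α = 0.05 → critical value z_{0.05} = 1.645.
Power = Φ(δ − 1.645) = Φ(0.724) = 0.7654.

Power ≈ 0.765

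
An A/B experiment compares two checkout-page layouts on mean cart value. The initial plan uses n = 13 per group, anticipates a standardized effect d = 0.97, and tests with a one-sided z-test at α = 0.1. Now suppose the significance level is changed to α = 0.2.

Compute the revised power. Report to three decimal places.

δ = d·√(n/2) = 0.97 × √(13/2) = 2.4730 (unchanged). New critical value: z_{0.2} = 0.842.
Revised power = P(Z > 0.842 − δ) = Φ(1.631) = 0.9486.

Power ≈ 0.949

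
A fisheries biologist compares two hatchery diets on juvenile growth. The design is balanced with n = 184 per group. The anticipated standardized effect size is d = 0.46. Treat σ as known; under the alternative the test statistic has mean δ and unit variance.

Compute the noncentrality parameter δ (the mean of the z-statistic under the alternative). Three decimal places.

δ ≈ 4.412

δ = d·√(n/2) = 0.46 × √(184/2) = 4.4122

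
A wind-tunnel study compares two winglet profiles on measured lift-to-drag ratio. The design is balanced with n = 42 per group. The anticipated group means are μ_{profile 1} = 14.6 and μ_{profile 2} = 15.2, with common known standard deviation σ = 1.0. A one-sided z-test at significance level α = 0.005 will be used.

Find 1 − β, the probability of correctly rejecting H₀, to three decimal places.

Power ≈ 0.569

Standardized effect: d = |μ_{profile 1} − μ_{profile 2}| / σ = |14.6 − 15.2| / 1.0 = 0.6000
Noncentrality parameter: δ = d·√(n/2) = 0.6000 × √(42/2) = 2.7495
Critical value for a one-sided test at α = 0.005: z_α = 2.576.
Power = P(Z > 2.576 − δ) = Φ(0.174) = 0.5690.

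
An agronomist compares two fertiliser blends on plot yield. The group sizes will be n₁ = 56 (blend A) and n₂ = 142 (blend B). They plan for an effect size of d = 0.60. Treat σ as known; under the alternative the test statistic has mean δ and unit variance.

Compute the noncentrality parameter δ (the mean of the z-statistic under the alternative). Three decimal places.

δ ≈ 3.802

The noncentrality parameter scales effect size by the design's sample-size factor: δ = d / √(1/n₁ + 1/n₂) = 0.60 / √(1/56 + 1/142) = 3.8024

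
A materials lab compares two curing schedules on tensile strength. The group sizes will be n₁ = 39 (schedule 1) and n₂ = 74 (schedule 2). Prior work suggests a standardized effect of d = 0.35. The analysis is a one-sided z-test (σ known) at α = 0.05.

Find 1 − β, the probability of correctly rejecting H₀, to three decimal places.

Power ≈ 0.549

Noncentrality parameter: δ = d / √(1/n₁ + 1/n₂) = 0.35 / √(1/39 + 1/74) = 1.7688
Critical value for a one-sided test at α = 0.05: z_α = 1.645.
Power = Φ(δ − 1.645) = Φ(0.124) = 0.5493.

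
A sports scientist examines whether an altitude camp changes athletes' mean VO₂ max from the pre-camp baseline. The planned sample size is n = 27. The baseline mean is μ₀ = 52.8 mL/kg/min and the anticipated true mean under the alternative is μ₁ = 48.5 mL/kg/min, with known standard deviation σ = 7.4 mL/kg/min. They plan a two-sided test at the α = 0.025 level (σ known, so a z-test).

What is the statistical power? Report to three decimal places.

Power ≈ 0.782

Standardized effect: d = |μ₁ − μ₀| / σ = |48.5 − 52.8| / 7.4 = 0.5811
Noncentrality parameter: δ = d·√n = 0.5811 × √27 = 3.0194
Two-sided α = 0.025 → critical value z_{0.0125} = 2.241.
Power = Φ(δ − 2.241) + Φ(−δ − 2.241) = Φ(0.778) + Φ(-5.261) = 0.7817 + 0.0000 = 0.7817.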